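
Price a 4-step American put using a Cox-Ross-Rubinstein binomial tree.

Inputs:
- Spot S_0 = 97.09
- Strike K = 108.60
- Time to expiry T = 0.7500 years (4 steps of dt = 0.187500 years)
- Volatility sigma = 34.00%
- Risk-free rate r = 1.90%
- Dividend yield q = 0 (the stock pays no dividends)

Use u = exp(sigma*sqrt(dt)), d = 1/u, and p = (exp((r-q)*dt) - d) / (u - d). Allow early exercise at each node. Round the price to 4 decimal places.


Answer: Price = V(0,0) = 18.4528

Derivation:
dt = T/N = 0.187500
u = exp(sigma*sqrt(dt)) = 1.158614; d = 1/u = 0.863100
p = (exp((r-q)*dt) - d) / (u - d) = 0.475337
Discount per step: exp(-r*dt) = 0.996444
Stock lattice S(k, i) with i counting down-moves:
  k=0: S(0,0) = 97.0900
  k=1: S(1,0) = 112.4898; S(1,1) = 83.7984
  k=2: S(2,0) = 130.3323; S(2,1) = 97.0900; S(2,2) = 72.3264
  k=3: S(3,0) = 151.0048; S(3,1) = 112.4898; S(3,2) = 83.7984; S(3,3) = 62.4250
  k=4: S(4,0) = 174.9562; S(4,1) = 130.3323; S(4,2) = 97.0900; S(4,3) = 72.3264; S(4,4) = 53.8790
Terminal payoffs V(N, i) = max(K - S_T, 0):
  V(4,0) = 0.000000; V(4,1) = 0.000000; V(4,2) = 11.510000; V(4,3) = 36.273561; V(4,4) = 54.720983
Backward induction: V(k, i) = exp(-r*dt) * [p * V(k+1, i) + (1-p) * V(k+1, i+1)]; then take max(V_cont, immediate exercise) for American.
  V(3,0) = exp(-r*dt) * [p*0.000000 + (1-p)*0.000000] = 0.000000; exercise = 0.000000; V(3,0) = max -> 0.000000
  V(3,1) = exp(-r*dt) * [p*0.000000 + (1-p)*11.510000] = 6.017395; exercise = 0.000000; V(3,1) = max -> 6.017395
  V(3,2) = exp(-r*dt) * [p*11.510000 + (1-p)*36.273561] = 24.415388; exercise = 24.801587; V(3,2) = max -> 24.801587
  V(3,3) = exp(-r*dt) * [p*36.273561 + (1-p)*54.720983] = 45.788826; exercise = 46.175026; V(3,3) = max -> 46.175026
  V(2,0) = exp(-r*dt) * [p*0.000000 + (1-p)*6.017395] = 3.145877; exercise = 0.000000; V(2,0) = max -> 3.145877
  V(2,1) = exp(-r*dt) * [p*6.017395 + (1-p)*24.801587] = 15.816319; exercise = 11.510000; V(2,1) = max -> 15.816319
  V(2,2) = exp(-r*dt) * [p*24.801587 + (1-p)*46.175026] = 35.887362; exercise = 36.273561; V(2,2) = max -> 36.273561
  V(1,0) = exp(-r*dt) * [p*3.145877 + (1-p)*15.816319] = 9.758761; exercise = 0.000000; V(1,0) = max -> 9.758761
  V(1,1) = exp(-r*dt) * [p*15.816319 + (1-p)*36.273561] = 26.455062; exercise = 24.801587; V(1,1) = max -> 26.455062
  V(0,0) = exp(-r*dt) * [p*9.758761 + (1-p)*26.455062] = 18.452836; exercise = 11.510000; V(0,0) = max -> 18.452836


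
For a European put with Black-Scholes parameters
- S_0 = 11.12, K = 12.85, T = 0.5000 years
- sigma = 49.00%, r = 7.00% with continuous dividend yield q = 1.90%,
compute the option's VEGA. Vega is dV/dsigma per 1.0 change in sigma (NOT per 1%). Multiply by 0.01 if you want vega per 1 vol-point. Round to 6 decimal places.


d1 = -0.1704950545; d2 = -0.5169773773
phi(d1) = 0.3931858748; exp(-qT) = 0.9905449824; exp(-rT) = 0.9656054163
Vega = S * exp(-qT) * phi(d1) * sqrt(T) = 11.1200 * 0.9905449824 * 0.3931858748 * 0.7071067812 = 3.062400

Answer: Vega = 3.062400


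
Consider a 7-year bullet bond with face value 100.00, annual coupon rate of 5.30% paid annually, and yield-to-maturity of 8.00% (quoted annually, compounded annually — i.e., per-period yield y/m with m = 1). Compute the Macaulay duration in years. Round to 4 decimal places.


Coupon per period c = face * coupon_rate / m = 5.300000
Periods per year m = 1; per-period yield y/m = 0.080000
Number of cashflows N = 7
Cashflows (t years, CF_t, discount factor 1/(1+y/m)^(m*t), PV):
  t = 1.0000: CF_t = 5.300000, DF = 0.925926, PV = 4.907407
  t = 2.0000: CF_t = 5.300000, DF = 0.857339, PV = 4.543896
  t = 3.0000: CF_t = 5.300000, DF = 0.793832, PV = 4.207311
  t = 4.0000: CF_t = 5.300000, DF = 0.735030, PV = 3.895658
  t = 5.0000: CF_t = 5.300000, DF = 0.680583, PV = 3.607091
  t = 6.0000: CF_t = 5.300000, DF = 0.630170, PV = 3.339899
  t = 7.0000: CF_t = 105.300000, DF = 0.583490, PV = 61.441539
Price P = sum_t PV_t = 85.942801
Macaulay numerator sum_t t * PV_t:
  t * PV_t at t = 1.0000: 4.907407
  t * PV_t at t = 2.0000: 9.087791
  t * PV_t at t = 3.0000: 12.621933
  t * PV_t at t = 4.0000: 15.582633
  t * PV_t at t = 5.0000: 18.035455
  t * PV_t at t = 6.0000: 20.039394
  t * PV_t at t = 7.0000: 430.090770
Macaulay duration D = (sum_t t * PV_t) / P = 510.365384 / 85.942801 = 5.938431

Answer: Macaulay duration = 5.9384 years


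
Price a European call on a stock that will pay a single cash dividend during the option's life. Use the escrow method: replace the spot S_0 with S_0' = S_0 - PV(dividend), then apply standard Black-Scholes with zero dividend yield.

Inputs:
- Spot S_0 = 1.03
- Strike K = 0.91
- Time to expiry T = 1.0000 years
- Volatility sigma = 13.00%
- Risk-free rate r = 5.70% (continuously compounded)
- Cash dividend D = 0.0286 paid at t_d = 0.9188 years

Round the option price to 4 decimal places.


PV(D) = D * exp(-r * t_d) = 0.0286 * 0.94897616 = 0.02714072
S_0' = S_0 - PV(D) = 1.0300 - 0.02714072 = 1.00285928
d1 = (ln(S_0'/K) + (r + sigma^2/2)*T) / (sigma*sqrt(T)) = 1.25089139
d2 = d1 - sigma*sqrt(T) = 1.12089139
exp(-rT) = 0.94459407
N(d1) = 0.89451295; N(d2) = 0.86883295
C = S_0' * N(d1) - K * exp(-rT) * N(d2) = 1.00285928 * 0.89451295 - 0.9100 * 0.94459407 * 0.86883295 = 0.1502

Answer: Price = 0.1502


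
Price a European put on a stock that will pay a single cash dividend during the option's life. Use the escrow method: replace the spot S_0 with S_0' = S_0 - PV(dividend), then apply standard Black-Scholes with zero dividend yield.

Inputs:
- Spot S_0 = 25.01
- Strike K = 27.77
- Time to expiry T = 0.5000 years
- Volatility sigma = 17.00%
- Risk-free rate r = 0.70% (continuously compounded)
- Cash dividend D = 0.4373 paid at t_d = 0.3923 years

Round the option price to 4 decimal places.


PV(D) = D * exp(-r * t_d) = 0.4373 * 0.99725767 = 0.43610078
S_0' = S_0 - PV(D) = 25.0100 - 0.43610078 = 24.57389922
d1 = (ln(S_0'/K) + (r + sigma^2/2)*T) / (sigma*sqrt(T)) = -0.92794396
d2 = d1 - sigma*sqrt(T) = -1.04815211
exp(-rT) = 0.99650612
N(-d1) = 0.82328168; N(-d2) = 0.85271573
P = K * exp(-rT) * N(-d2) - S_0' * N(-d1) = 27.7700 * 0.99650612 * 0.85271573 - 24.57389922 * 0.82328168 = 3.3659

Answer: Price = 3.3659


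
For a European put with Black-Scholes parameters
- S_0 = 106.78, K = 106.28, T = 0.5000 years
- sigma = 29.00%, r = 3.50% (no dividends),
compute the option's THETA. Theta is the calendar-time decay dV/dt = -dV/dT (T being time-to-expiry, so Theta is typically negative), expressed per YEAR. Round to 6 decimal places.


d1 = 0.2107593800; d2 = 0.0056984135
phi(d1) = 0.3901795382; exp(-qT) = 1.0000000000; exp(-rT) = 0.9826522357
Theta = -S*exp(-qT)*phi(d1)*sigma/(2*sqrt(T)) + r*K*exp(-rT)*N(-d2) - q*S*exp(-qT)*N(-d1)
N(-d1) = 0.4165375183; N(-d2) = 0.4977266742; sqrt(T) = 0.7071067812
Term 1 = -106.7800 * 1.0000000000 * 0.3901795382 * 0.2900 / (2 * 0.7071067812) = -8.5435311448
Term 2 = 0.0350 * 106.2800 * 0.9826522357 * 0.4977266742 = 1.8193252741
Term 3 = 0 (no dividend yield, q = 0)
Theta = -8.5435311448 + (1.8193252741) + (0.0000000000) = -6.724206

Answer: Theta = -6.724206


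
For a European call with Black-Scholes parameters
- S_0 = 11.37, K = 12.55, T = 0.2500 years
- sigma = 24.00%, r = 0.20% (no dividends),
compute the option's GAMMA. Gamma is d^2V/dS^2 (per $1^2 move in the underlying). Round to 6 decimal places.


Answer: Gamma = 0.219269

Derivation:
d1 = -0.7586863151; d2 = -0.8786863151
phi(d1) = 0.2991706910; exp(-qT) = 1.0000000000; exp(-rT) = 0.9995001250
Gamma = exp(-qT) * phi(d1) / (S * sigma * sqrt(T)) = 1.0000000000 * 0.2991706910 / (11.3700 * 0.2400 * 0.5000000000) = 0.219269


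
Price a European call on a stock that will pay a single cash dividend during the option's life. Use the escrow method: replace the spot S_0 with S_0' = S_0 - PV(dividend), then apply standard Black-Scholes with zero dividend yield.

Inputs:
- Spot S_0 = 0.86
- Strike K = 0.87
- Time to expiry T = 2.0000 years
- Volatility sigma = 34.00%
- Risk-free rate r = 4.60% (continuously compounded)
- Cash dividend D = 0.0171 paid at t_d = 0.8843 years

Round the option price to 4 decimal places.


PV(D) = D * exp(-r * t_d) = 0.0171 * 0.96013844 = 0.01641837
S_0' = S_0 - PV(D) = 0.8600 - 0.01641837 = 0.84358163
d1 = (ln(S_0'/K) + (r + sigma^2/2)*T) / (sigma*sqrt(T)) = 0.36761954
d2 = d1 - sigma*sqrt(T) = -0.11321307
exp(-rT) = 0.91210515
N(d1) = 0.64342153; N(d2) = 0.45493082
C = S_0' * N(d1) - K * exp(-rT) * N(d2) = 0.84358163 * 0.64342153 - 0.8700 * 0.91210515 * 0.45493082 = 0.1818

Answer: Price = 0.1818


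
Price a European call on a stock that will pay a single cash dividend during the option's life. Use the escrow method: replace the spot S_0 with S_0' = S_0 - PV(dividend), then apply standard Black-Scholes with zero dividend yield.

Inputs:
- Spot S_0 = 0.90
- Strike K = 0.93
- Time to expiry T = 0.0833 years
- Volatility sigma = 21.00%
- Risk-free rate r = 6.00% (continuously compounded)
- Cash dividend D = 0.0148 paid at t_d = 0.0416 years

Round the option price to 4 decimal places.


Answer: Price = 0.0074

Derivation:
PV(D) = D * exp(-r * t_d) = 0.0148 * 0.99750711 = 0.01476311
S_0' = S_0 - PV(D) = 0.9000 - 0.01476311 = 0.88523689
d1 = (ln(S_0'/K) + (r + sigma^2/2)*T) / (sigma*sqrt(T)) = -0.70111826
d2 = d1 - sigma*sqrt(T) = -0.76172791
exp(-rT) = 0.99501447
N(d1) = 0.24161461; N(d2) = 0.22311121
C = S_0' * N(d1) - K * exp(-rT) * N(d2) = 0.88523689 * 0.24161461 - 0.9300 * 0.99501447 * 0.22311121 = 0.0074


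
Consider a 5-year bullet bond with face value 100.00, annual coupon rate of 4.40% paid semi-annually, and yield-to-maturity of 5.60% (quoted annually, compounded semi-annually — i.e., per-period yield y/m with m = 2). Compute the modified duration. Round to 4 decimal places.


Coupon per period c = face * coupon_rate / m = 2.200000
Periods per year m = 2; per-period yield y/m = 0.028000
Number of cashflows N = 10
Cashflows (t years, CF_t, discount factor 1/(1+y/m)^(m*t), PV):
  t = 0.5000: CF_t = 2.200000, DF = 0.972763, PV = 2.140078
  t = 1.0000: CF_t = 2.200000, DF = 0.946267, PV = 2.081788
  t = 1.5000: CF_t = 2.200000, DF = 0.920493, PV = 2.025085
  t = 2.0000: CF_t = 2.200000, DF = 0.895422, PV = 1.969927
  t = 2.5000: CF_t = 2.200000, DF = 0.871033, PV = 1.916272
  t = 3.0000: CF_t = 2.200000, DF = 0.847308, PV = 1.864078
  t = 3.5000: CF_t = 2.200000, DF = 0.824230, PV = 1.813305
  t = 4.0000: CF_t = 2.200000, DF = 0.801780, PV = 1.763915
  t = 4.5000: CF_t = 2.200000, DF = 0.779941, PV = 1.715871
  t = 5.0000: CF_t = 102.200000, DF = 0.758698, PV = 77.538920
Price P = sum_t PV_t = 94.829240
First compute Macaulay numerator sum_t t * PV_t:
  t * PV_t at t = 0.5000: 1.070039
  t * PV_t at t = 1.0000: 2.081788
  t * PV_t at t = 1.5000: 3.037628
  t * PV_t at t = 2.0000: 3.939855
  t * PV_t at t = 2.5000: 4.790679
  t * PV_t at t = 3.0000: 5.592233
  t * PV_t at t = 3.5000: 6.346568
  t * PV_t at t = 4.0000: 7.055662
  t * PV_t at t = 4.5000: 7.721420
  t * PV_t at t = 5.0000: 387.694601
Macaulay duration D = 429.330473 / 94.829240 = 4.527406
Modified duration = D / (1 + y/m) = 4.527406 / (1 + 0.028000) = 4.404091

Answer: Modified duration = 4.4041


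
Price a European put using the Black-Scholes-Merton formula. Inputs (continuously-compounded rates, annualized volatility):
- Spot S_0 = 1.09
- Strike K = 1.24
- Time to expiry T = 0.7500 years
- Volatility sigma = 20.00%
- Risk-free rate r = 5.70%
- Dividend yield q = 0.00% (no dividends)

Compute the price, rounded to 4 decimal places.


Answer: Price = 0.1372

Derivation:
d1 = (ln(S/K) + (r - q + 0.5*sigma^2) * T) / (sigma * sqrt(T)) = -0.41097919
d2 = d1 - sigma * sqrt(T) = -0.58418427
exp(-rT) = 0.95815090; exp(-qT) = 1.00000000
P = K * exp(-rT) * N(-d2) - S_0 * exp(-qT) * N(-d1)
N(-d1) = 0.65945610; N(-d2) = 0.72045183
P = 1.2400 * 0.95815090 * 0.72045183 - 1.0900 * 1.00000000 * 0.65945610 = 0.1372


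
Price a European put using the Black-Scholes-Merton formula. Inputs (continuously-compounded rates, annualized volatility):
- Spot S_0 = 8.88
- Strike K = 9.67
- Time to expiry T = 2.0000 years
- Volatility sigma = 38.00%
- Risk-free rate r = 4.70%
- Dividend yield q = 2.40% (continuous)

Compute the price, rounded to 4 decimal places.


Answer: Price = 2.0029

Derivation:
d1 = (ln(S/K) + (r - q + 0.5*sigma^2) * T) / (sigma * sqrt(T)) = 0.19570715
d2 = d1 - sigma * sqrt(T) = -0.34169400
exp(-rT) = 0.91028276; exp(-qT) = 0.95313379
P = K * exp(-rT) * N(-d2) - S_0 * exp(-qT) * N(-d1)
N(-d1) = 0.42241969; N(-d2) = 0.63370941
P = 9.6700 * 0.91028276 * 0.63370941 - 8.8800 * 0.95313379 * 0.42241969 = 2.0029


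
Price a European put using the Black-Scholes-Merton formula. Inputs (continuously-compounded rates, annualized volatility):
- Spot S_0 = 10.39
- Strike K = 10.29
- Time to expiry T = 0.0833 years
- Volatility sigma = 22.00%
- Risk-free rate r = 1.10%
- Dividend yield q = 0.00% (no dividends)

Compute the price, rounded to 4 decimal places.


d1 = (ln(S/K) + (r - q + 0.5*sigma^2) * T) / (sigma * sqrt(T)) = 0.19849203
d2 = d1 - sigma * sqrt(T) = 0.13499620
exp(-rT) = 0.99908412; exp(-qT) = 1.00000000
P = K * exp(-rT) * N(-d2) - S_0 * exp(-qT) * N(-d1)
N(-d1) = 0.42133006; N(-d2) = 0.44630744
P = 10.2900 * 0.99908412 * 0.44630744 - 10.3900 * 1.00000000 * 0.42133006 = 0.2107

Answer: Price = 0.2107


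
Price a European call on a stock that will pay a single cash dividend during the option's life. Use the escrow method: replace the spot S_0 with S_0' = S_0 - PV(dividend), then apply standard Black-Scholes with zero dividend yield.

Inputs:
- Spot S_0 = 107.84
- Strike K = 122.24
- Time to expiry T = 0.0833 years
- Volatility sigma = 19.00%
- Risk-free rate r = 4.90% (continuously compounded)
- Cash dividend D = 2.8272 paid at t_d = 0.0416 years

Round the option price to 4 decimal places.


PV(D) = D * exp(-r * t_d) = 2.8272 * 0.99796368 = 2.82144291
S_0' = S_0 - PV(D) = 107.8400 - 2.82144291 = 105.01855709
d1 = (ln(S_0'/K) + (r + sigma^2/2)*T) / (sigma*sqrt(T)) = -2.66723524
d2 = d1 - sigma*sqrt(T) = -2.72207254
exp(-rT) = 0.99592662
N(d1) = 0.00382391; N(d2) = 0.00324370
C = S_0' * N(d1) - K * exp(-rT) * N(d2) = 105.01855709 * 0.00382391 - 122.2400 * 0.99592662 * 0.00324370 = 0.0067

Answer: Price = 0.0067


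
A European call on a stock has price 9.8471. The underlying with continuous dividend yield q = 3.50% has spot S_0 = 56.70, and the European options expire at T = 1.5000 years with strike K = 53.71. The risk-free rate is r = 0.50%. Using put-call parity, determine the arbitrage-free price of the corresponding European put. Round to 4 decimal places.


Answer: Put price = 9.3557

Derivation:
Put-call parity: C - P = S_0 * exp(-qT) - K * exp(-rT).
S_0 * exp(-qT) = 56.7000 * 0.94885432 = 53.80004000
K * exp(-rT) = 53.7100 * 0.99252805 = 53.30868182
P = C - S*exp(-qT) + K*exp(-rT)
P = 9.8471 - 53.80004000 + 53.30868182 = 9.3557


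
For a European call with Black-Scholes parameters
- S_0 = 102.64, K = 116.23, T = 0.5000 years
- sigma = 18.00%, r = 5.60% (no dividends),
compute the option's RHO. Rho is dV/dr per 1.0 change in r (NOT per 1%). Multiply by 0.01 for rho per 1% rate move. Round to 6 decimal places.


d1 = -0.6933045781; d2 = -0.8205837987
phi(d1) = 0.3137138067; exp(-qT) = 1.0000000000; exp(-rT) = 0.9723883668
N(d2) = 0.2059416896
Rho = K*T*exp(-rT)*N(d2) = 116.2300 * 0.5000 * 0.9723883668 * 0.2059416896 = 11.637837

Answer: Rho = 11.637837


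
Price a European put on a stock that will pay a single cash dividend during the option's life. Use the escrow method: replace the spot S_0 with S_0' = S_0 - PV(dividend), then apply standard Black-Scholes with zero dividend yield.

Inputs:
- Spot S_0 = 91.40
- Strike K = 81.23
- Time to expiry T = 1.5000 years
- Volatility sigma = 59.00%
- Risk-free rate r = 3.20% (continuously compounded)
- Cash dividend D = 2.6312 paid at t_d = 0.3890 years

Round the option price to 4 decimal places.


Answer: Price = 18.1610

Derivation:
PV(D) = D * exp(-r * t_d) = 2.6312 * 0.98762916 = 2.59864983
S_0' = S_0 - PV(D) = 91.4000 - 2.59864983 = 88.80135017
d1 = (ln(S_0'/K) + (r + sigma^2/2)*T) / (sigma*sqrt(T)) = 0.55105523
d2 = d1 - sigma*sqrt(T) = -0.17154425
exp(-rT) = 0.95313379
N(-d1) = 0.29079791; N(-d2) = 0.56810208
P = K * exp(-rT) * N(-d2) - S_0' * N(-d1) = 81.2300 * 0.95313379 * 0.56810208 - 88.80135017 * 0.29079791 = 18.1610


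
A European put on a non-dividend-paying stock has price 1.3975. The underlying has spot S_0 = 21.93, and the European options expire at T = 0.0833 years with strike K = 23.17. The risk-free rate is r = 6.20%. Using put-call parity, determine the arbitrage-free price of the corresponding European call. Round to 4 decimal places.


Put-call parity: C - P = S_0 * exp(-qT) - K * exp(-rT).
S_0 * exp(-qT) = 21.9300 * 1.00000000 = 21.93000000
K * exp(-rT) = 23.1700 * 0.99484871 = 23.05064469
C = P + S*exp(-qT) - K*exp(-rT)
C = 1.3975 + 21.93000000 - 23.05064469 = 0.2769

Answer: Call price = 0.2769


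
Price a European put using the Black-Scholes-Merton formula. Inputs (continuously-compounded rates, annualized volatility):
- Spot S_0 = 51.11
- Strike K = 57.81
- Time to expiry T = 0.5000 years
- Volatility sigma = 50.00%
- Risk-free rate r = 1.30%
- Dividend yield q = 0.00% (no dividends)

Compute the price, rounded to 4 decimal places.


Answer: Price = 11.1842

Derivation:
d1 = (ln(S/K) + (r - q + 0.5*sigma^2) * T) / (sigma * sqrt(T)) = -0.15324870
d2 = d1 - sigma * sqrt(T) = -0.50680209
exp(-rT) = 0.99352108; exp(-qT) = 1.00000000
P = K * exp(-rT) * N(-d2) - S_0 * exp(-qT) * N(-d1)
N(-d1) = 0.56089892; N(-d2) = 0.69385316
P = 57.8100 * 0.99352108 * 0.69385316 - 51.1100 * 1.00000000 * 0.56089892 = 11.1842


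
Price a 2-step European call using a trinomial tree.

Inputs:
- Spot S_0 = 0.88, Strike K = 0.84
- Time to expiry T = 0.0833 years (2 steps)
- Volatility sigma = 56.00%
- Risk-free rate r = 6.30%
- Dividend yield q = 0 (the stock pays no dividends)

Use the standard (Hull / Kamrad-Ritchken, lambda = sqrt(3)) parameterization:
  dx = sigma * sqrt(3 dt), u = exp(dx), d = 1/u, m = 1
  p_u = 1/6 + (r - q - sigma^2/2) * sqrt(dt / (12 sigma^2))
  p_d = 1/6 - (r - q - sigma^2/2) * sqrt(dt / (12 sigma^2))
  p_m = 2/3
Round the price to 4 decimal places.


dt = T/N = 0.041650; dx = sigma*sqrt(3*dt) = 0.197950
u = exp(dx) = 1.218902; d = 1/u = 0.820411
p_u = 0.156799, p_m = 0.666667, p_d = 0.176535
Discount per step: exp(-r*dt) = 0.997379
Stock lattice S(k, j) with j the centered position index:
  k=0: S(0,+0) = 0.8800
  k=1: S(1,-1) = 0.7220; S(1,+0) = 0.8800; S(1,+1) = 1.0726
  k=2: S(2,-2) = 0.5923; S(2,-1) = 0.7220; S(2,+0) = 0.8800; S(2,+1) = 1.0726; S(2,+2) = 1.3074
Terminal payoffs V(N, j) = max(S_T - K, 0):
  V(2,-2) = 0.000000; V(2,-1) = 0.000000; V(2,+0) = 0.040000; V(2,+1) = 0.232634; V(2,+2) = 0.467435
Backward induction: V(k, j) = exp(-r*dt) * [p_u * V(k+1, j+1) + p_m * V(k+1, j) + p_d * V(k+1, j-1)]
  V(1,-1) = exp(-r*dt) * [p_u*0.040000 + p_m*0.000000 + p_d*0.000000] = 0.006256
  V(1,+0) = exp(-r*dt) * [p_u*0.232634 + p_m*0.040000 + p_d*0.000000] = 0.062978
  V(1,+1) = exp(-r*dt) * [p_u*0.467435 + p_m*0.232634 + p_d*0.040000] = 0.234827
  V(0,+0) = exp(-r*dt) * [p_u*0.234827 + p_m*0.062978 + p_d*0.006256] = 0.079701

Answer: Price = V(0,0) = 0.0797


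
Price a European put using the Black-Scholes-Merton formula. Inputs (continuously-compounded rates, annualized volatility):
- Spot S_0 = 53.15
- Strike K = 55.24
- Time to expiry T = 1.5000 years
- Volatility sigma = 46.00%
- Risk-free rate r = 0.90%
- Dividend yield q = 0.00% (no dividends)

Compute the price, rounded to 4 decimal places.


d1 = (ln(S/K) + (r - q + 0.5*sigma^2) * T) / (sigma * sqrt(T)) = 0.23719363
d2 = d1 - sigma * sqrt(T) = -0.32618901
exp(-rT) = 0.98659072; exp(-qT) = 1.00000000
P = K * exp(-rT) * N(-d2) - S_0 * exp(-qT) * N(-d1)
N(-d1) = 0.40625329; N(-d2) = 0.62785932
P = 55.2400 * 0.98659072 * 0.62785932 - 53.1500 * 1.00000000 * 0.40625329 = 12.6255

Answer: Price = 12.6255


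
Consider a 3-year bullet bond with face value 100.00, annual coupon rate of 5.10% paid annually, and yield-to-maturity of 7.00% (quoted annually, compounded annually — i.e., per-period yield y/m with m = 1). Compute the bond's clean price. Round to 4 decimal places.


Answer: Price = 95.0138

Derivation:
Coupon per period c = face * coupon_rate / m = 5.100000
Periods per year m = 1; per-period yield y/m = 0.070000
Number of cashflows N = 3
Cashflows (t years, CF_t, discount factor 1/(1+y/m)^(m*t), PV):
  t = 1.0000: CF_t = 5.100000, DF = 0.934579, PV = 4.766355
  t = 2.0000: CF_t = 5.100000, DF = 0.873439, PV = 4.454538
  t = 3.0000: CF_t = 105.100000, DF = 0.816298, PV = 85.792907
Price P = sum_t PV_t = 95.013800


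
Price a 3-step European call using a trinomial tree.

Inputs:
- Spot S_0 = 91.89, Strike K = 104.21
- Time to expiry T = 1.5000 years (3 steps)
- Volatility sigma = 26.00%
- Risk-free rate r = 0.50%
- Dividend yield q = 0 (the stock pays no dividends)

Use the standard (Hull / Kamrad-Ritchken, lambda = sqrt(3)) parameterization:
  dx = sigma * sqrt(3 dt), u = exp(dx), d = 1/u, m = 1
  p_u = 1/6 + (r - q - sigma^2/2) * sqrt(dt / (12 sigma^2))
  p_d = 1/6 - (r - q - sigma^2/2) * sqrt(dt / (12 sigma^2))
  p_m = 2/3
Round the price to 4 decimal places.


Answer: Price = V(0,0) = 7.7420

Derivation:
dt = T/N = 0.500000; dx = sigma*sqrt(3*dt) = 0.318434
u = exp(dx) = 1.374972; d = 1/u = 0.727287
p_u = 0.144056, p_m = 0.666667, p_d = 0.189277
Discount per step: exp(-r*dt) = 0.997503
Stock lattice S(k, j) with j the centered position index:
  k=0: S(0,+0) = 91.8900
  k=1: S(1,-1) = 66.8304; S(1,+0) = 91.8900; S(1,+1) = 126.3462
  k=2: S(2,-2) = 48.6049; S(2,-1) = 66.8304; S(2,+0) = 91.8900; S(2,+1) = 126.3462; S(2,+2) = 173.7226
  k=3: S(3,-3) = 35.3497; S(3,-2) = 48.6049; S(3,-1) = 66.8304; S(3,+0) = 91.8900; S(3,+1) = 126.3462; S(3,+2) = 173.7226; S(3,+3) = 238.8637
Terminal payoffs V(N, j) = max(S_T - K, 0):
  V(3,-3) = 0.000000; V(3,-2) = 0.000000; V(3,-1) = 0.000000; V(3,+0) = 0.000000; V(3,+1) = 22.136215; V(3,+2) = 69.512560; V(3,+3) = 134.653727
Backward induction: V(k, j) = exp(-r*dt) * [p_u * V(k+1, j+1) + p_m * V(k+1, j) + p_d * V(k+1, j-1)]
  V(2,-2) = exp(-r*dt) * [p_u*0.000000 + p_m*0.000000 + p_d*0.000000] = 0.000000
  V(2,-1) = exp(-r*dt) * [p_u*0.000000 + p_m*0.000000 + p_d*0.000000] = 0.000000
  V(2,+0) = exp(-r*dt) * [p_u*22.136215 + p_m*0.000000 + p_d*0.000000] = 3.180892
  V(2,+1) = exp(-r*dt) * [p_u*69.512560 + p_m*22.136215 + p_d*0.000000] = 24.709327
  V(2,+2) = exp(-r*dt) * [p_u*134.653727 + p_m*69.512560 + p_d*22.136215] = 69.754662
  V(1,-1) = exp(-r*dt) * [p_u*3.180892 + p_m*0.000000 + p_d*0.000000] = 0.457082
  V(1,+0) = exp(-r*dt) * [p_u*24.709327 + p_m*3.180892 + p_d*0.000000] = 5.665939
  V(1,+1) = exp(-r*dt) * [p_u*69.754662 + p_m*24.709327 + p_d*3.180892] = 27.055808
  V(0,+0) = exp(-r*dt) * [p_u*27.055808 + p_m*5.665939 + p_d*0.457082] = 7.741980


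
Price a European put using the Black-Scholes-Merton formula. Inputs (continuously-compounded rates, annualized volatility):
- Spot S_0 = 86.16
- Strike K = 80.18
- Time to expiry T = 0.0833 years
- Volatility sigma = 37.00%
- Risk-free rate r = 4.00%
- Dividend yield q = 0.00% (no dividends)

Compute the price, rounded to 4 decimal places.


d1 = (ln(S/K) + (r - q + 0.5*sigma^2) * T) / (sigma * sqrt(T)) = 0.75818894
d2 = d1 - sigma * sqrt(T) = 0.65140050
exp(-rT) = 0.99667354; exp(-qT) = 1.00000000
P = K * exp(-rT) * N(-d2) - S_0 * exp(-qT) * N(-d1)
N(-d1) = 0.22416894; N(-d2) = 0.25739399
P = 80.1800 * 0.99667354 * 0.25739399 - 86.1600 * 1.00000000 * 0.22416894 = 1.2548

Answer: Price = 1.2548


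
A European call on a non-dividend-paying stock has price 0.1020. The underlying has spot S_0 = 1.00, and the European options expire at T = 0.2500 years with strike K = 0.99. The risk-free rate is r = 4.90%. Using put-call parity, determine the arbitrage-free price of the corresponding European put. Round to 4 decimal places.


Put-call parity: C - P = S_0 * exp(-qT) - K * exp(-rT).
S_0 * exp(-qT) = 1.0000 * 1.00000000 = 1.00000000
K * exp(-rT) = 0.9900 * 0.98782473 = 0.97794648
P = C - S*exp(-qT) + K*exp(-rT)
P = 0.1020 - 1.00000000 + 0.97794648 = 0.0799

Answer: Put price = 0.0799


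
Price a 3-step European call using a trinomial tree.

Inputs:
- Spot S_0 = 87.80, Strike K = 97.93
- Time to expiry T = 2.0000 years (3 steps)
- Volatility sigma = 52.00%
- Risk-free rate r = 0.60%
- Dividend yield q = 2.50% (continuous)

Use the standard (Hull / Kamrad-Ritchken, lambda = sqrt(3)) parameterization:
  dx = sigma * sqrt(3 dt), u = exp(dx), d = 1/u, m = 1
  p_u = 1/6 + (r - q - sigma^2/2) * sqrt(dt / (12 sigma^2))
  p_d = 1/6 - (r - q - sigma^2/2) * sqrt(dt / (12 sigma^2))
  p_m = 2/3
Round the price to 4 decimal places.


dt = T/N = 0.666667; dx = sigma*sqrt(3*dt) = 0.735391
u = exp(dx) = 2.086298; d = 1/u = 0.479318
p_u = 0.096772, p_m = 0.666667, p_d = 0.236561
Discount per step: exp(-r*dt) = 0.996008
Stock lattice S(k, j) with j the centered position index:
  k=0: S(0,+0) = 87.8000
  k=1: S(1,-1) = 42.0841; S(1,+0) = 87.8000; S(1,+1) = 183.1769
  k=2: S(2,-2) = 20.1717; S(2,-1) = 42.0841; S(2,+0) = 87.8000; S(2,+1) = 183.1769; S(2,+2) = 382.1616
  k=3: S(3,-3) = 9.6686; S(3,-2) = 20.1717; S(3,-1) = 42.0841; S(3,+0) = 87.8000; S(3,+1) = 183.1769; S(3,+2) = 382.1616; S(3,+3) = 797.3029
Terminal payoffs V(N, j) = max(S_T - K, 0):
  V(3,-3) = 0.000000; V(3,-2) = 0.000000; V(3,-1) = 0.000000; V(3,+0) = 0.000000; V(3,+1) = 85.246937; V(3,+2) = 284.231619; V(3,+3) = 699.372901
Backward induction: V(k, j) = exp(-r*dt) * [p_u * V(k+1, j+1) + p_m * V(k+1, j) + p_d * V(k+1, j-1)]
  V(2,-2) = exp(-r*dt) * [p_u*0.000000 + p_m*0.000000 + p_d*0.000000] = 0.000000
  V(2,-1) = exp(-r*dt) * [p_u*0.000000 + p_m*0.000000 + p_d*0.000000] = 0.000000
  V(2,+0) = exp(-r*dt) * [p_u*85.246937 + p_m*0.000000 + p_d*0.000000] = 8.216574
  V(2,+1) = exp(-r*dt) * [p_u*284.231619 + p_m*85.246937 + p_d*0.000000] = 84.000246
  V(2,+2) = exp(-r*dt) * [p_u*699.372901 + p_m*284.231619 + p_d*85.246937] = 276.226398
  V(1,-1) = exp(-r*dt) * [p_u*8.216574 + p_m*0.000000 + p_d*0.000000] = 0.791959
  V(1,+0) = exp(-r*dt) * [p_u*84.000246 + p_m*8.216574 + p_d*0.000000] = 13.552260
  V(1,+1) = exp(-r*dt) * [p_u*276.226398 + p_m*84.000246 + p_d*8.216574] = 84.336814
  V(0,+0) = exp(-r*dt) * [p_u*84.336814 + p_m*13.552260 + p_d*0.791959] = 17.314224

Answer: Price = V(0,0) = 17.3142


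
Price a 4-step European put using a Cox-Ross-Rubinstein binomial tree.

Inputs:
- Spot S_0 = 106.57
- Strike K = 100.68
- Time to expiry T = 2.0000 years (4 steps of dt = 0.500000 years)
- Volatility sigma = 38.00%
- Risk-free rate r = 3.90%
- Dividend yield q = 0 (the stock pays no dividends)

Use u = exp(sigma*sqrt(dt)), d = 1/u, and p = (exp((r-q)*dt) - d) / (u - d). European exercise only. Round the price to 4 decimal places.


Answer: Price = V(0,0) = 14.6782

Derivation:
dt = T/N = 0.500000
u = exp(sigma*sqrt(dt)) = 1.308263; d = 1/u = 0.764372
p = (exp((r-q)*dt) - d) / (u - d) = 0.469431
Discount per step: exp(-r*dt) = 0.980689
Stock lattice S(k, i) with i counting down-moves:
  k=0: S(0,0) = 106.5700
  k=1: S(1,0) = 139.4216; S(1,1) = 81.4591
  k=2: S(2,0) = 182.4002; S(2,1) = 106.5700; S(2,2) = 62.2651
  k=3: S(3,0) = 238.6275; S(3,1) = 139.4216; S(3,2) = 81.4591; S(3,3) = 47.5937
  k=4: S(4,0) = 312.1876; S(4,1) = 182.4002; S(4,2) = 106.5700; S(4,3) = 62.2651; S(4,4) = 36.3793
Terminal payoffs V(N, i) = max(K - S_T, 0):
  V(4,0) = 0.000000; V(4,1) = 0.000000; V(4,2) = 0.000000; V(4,3) = 38.414911; V(4,4) = 64.300707
Backward induction: V(k, i) = exp(-r*dt) * [p * V(k+1, i) + (1-p) * V(k+1, i+1)].
  V(3,0) = exp(-r*dt) * [p*0.000000 + (1-p)*0.000000] = 0.000000
  V(3,1) = exp(-r*dt) * [p*0.000000 + (1-p)*0.000000] = 0.000000
  V(3,2) = exp(-r*dt) * [p*0.000000 + (1-p)*38.414911] = 19.988177
  V(3,3) = exp(-r*dt) * [p*38.414911 + (1-p)*64.300707] = 51.142062
  V(2,0) = exp(-r*dt) * [p*0.000000 + (1-p)*0.000000] = 0.000000
  V(2,1) = exp(-r*dt) * [p*0.000000 + (1-p)*19.988177] = 10.400316
  V(2,2) = exp(-r*dt) * [p*19.988177 + (1-p)*51.142062] = 35.812278
  V(1,0) = exp(-r*dt) * [p*0.000000 + (1-p)*10.400316] = 5.411528
  V(1,1) = exp(-r*dt) * [p*10.400316 + (1-p)*35.812278] = 23.421913
  V(0,0) = exp(-r*dt) * [p*5.411528 + (1-p)*23.421913] = 14.678250


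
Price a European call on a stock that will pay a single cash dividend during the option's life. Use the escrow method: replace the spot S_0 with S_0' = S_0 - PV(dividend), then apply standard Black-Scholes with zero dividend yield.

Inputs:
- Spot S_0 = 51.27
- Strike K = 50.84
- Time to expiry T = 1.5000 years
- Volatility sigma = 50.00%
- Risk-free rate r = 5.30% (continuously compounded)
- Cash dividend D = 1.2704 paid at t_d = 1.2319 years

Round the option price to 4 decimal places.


PV(D) = D * exp(-r * t_d) = 1.2704 * 0.93679510 = 1.19010449
S_0' = S_0 - PV(D) = 51.2700 - 1.19010449 = 50.07989551
d1 = (ln(S_0'/K) + (r + sigma^2/2)*T) / (sigma*sqrt(T)) = 0.41141008
d2 = d1 - sigma*sqrt(T) = -0.20096235
exp(-rT) = 0.92357802
N(d1) = 0.65961407; N(d2) = 0.42036401
C = S_0' * N(d1) - K * exp(-rT) * N(d2) = 50.07989551 * 0.65961407 - 50.8400 * 0.92357802 * 0.42036401 = 13.2953

Answer: Price = 13.2953


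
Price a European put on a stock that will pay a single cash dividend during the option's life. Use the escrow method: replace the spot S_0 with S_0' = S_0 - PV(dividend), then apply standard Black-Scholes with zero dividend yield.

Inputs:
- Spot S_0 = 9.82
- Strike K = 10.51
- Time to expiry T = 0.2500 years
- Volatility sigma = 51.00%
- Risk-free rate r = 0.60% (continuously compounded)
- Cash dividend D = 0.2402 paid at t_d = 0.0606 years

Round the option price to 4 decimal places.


Answer: Price = 1.5395

Derivation:
PV(D) = D * exp(-r * t_d) = 0.2402 * 0.99963647 = 0.24011268
S_0' = S_0 - PV(D) = 9.8200 - 0.24011268 = 9.57988732
d1 = (ln(S_0'/K) + (r + sigma^2/2)*T) / (sigma*sqrt(T)) = -0.22999551
d2 = d1 - sigma*sqrt(T) = -0.48499551
exp(-rT) = 0.99850112
N(-d1) = 0.59095237; N(-d2) = 0.68616023
P = K * exp(-rT) * N(-d2) - S_0' * N(-d1) = 10.5100 * 0.99850112 * 0.68616023 - 9.57988732 * 0.59095237 = 1.5395


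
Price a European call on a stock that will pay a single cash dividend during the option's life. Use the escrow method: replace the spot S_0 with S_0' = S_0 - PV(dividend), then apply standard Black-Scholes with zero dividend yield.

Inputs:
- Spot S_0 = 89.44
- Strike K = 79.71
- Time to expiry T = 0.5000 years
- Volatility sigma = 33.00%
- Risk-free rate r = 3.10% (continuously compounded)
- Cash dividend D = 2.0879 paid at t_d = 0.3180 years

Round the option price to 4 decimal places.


Answer: Price = 12.9422

Derivation:
PV(D) = D * exp(-r * t_d) = 2.0879 * 0.99019043 = 2.06741860
S_0' = S_0 - PV(D) = 89.4400 - 2.06741860 = 87.37258140
d1 = (ln(S_0'/K) + (r + sigma^2/2)*T) / (sigma*sqrt(T)) = 0.57644832
d2 = d1 - sigma*sqrt(T) = 0.34310309
exp(-rT) = 0.98461951
N(d1) = 0.71784391; N(d2) = 0.63423954
C = S_0' * N(d1) - K * exp(-rT) * N(d2) = 87.37258140 * 0.71784391 - 79.7100 * 0.98461951 * 0.63423954 = 12.9422


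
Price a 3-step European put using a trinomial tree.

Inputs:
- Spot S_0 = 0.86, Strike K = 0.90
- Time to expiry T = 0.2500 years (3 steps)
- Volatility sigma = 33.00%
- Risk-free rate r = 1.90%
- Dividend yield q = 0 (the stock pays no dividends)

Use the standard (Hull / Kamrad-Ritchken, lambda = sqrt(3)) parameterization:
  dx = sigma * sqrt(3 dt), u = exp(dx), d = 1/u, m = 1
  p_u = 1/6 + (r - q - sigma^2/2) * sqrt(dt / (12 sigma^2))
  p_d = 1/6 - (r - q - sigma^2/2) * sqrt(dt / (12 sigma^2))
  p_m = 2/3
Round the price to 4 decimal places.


dt = T/N = 0.083333; dx = sigma*sqrt(3*dt) = 0.165000
u = exp(dx) = 1.179393; d = 1/u = 0.847894
p_u = 0.157715, p_m = 0.666667, p_d = 0.175619
Discount per step: exp(-r*dt) = 0.998418
Stock lattice S(k, j) with j the centered position index:
  k=0: S(0,+0) = 0.8600
  k=1: S(1,-1) = 0.7292; S(1,+0) = 0.8600; S(1,+1) = 1.0143
  k=2: S(2,-2) = 0.6183; S(2,-1) = 0.7292; S(2,+0) = 0.8600; S(2,+1) = 1.0143; S(2,+2) = 1.1962
  k=3: S(3,-3) = 0.5242; S(3,-2) = 0.6183; S(3,-1) = 0.7292; S(3,+0) = 0.8600; S(3,+1) = 1.0143; S(3,+2) = 1.1962; S(3,+3) = 1.4108
Terminal payoffs V(N, j) = max(K - S_T, 0):
  V(3,-3) = 0.375769; V(3,-2) = 0.281726; V(3,-1) = 0.170811; V(3,+0) = 0.040000; V(3,+1) = 0.000000; V(3,+2) = 0.000000; V(3,+3) = 0.000000
Backward induction: V(k, j) = exp(-r*dt) * [p_u * V(k+1, j+1) + p_m * V(k+1, j) + p_d * V(k+1, j-1)]
  V(2,-2) = exp(-r*dt) * [p_u*0.170811 + p_m*0.281726 + p_d*0.375769] = 0.280304
  V(2,-1) = exp(-r*dt) * [p_u*0.040000 + p_m*0.170811 + p_d*0.281726] = 0.169391
  V(2,+0) = exp(-r*dt) * [p_u*0.000000 + p_m*0.040000 + p_d*0.170811] = 0.056575
  V(2,+1) = exp(-r*dt) * [p_u*0.000000 + p_m*0.000000 + p_d*0.040000] = 0.007014
  V(2,+2) = exp(-r*dt) * [p_u*0.000000 + p_m*0.000000 + p_d*0.000000] = 0.000000
  V(1,-1) = exp(-r*dt) * [p_u*0.056575 + p_m*0.169391 + p_d*0.280304] = 0.170806
  V(1,+0) = exp(-r*dt) * [p_u*0.007014 + p_m*0.056575 + p_d*0.169391] = 0.068462
  V(1,+1) = exp(-r*dt) * [p_u*0.000000 + p_m*0.007014 + p_d*0.056575] = 0.014588
  V(0,+0) = exp(-r*dt) * [p_u*0.014588 + p_m*0.068462 + p_d*0.170806] = 0.077816

Answer: Price = V(0,0) = 0.0778


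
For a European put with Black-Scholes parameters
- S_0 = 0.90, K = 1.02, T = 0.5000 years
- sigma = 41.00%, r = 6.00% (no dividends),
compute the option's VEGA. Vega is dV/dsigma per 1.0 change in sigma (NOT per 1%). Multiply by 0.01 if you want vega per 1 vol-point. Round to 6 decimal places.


Answer: Vega = 0.249656

Derivation:
d1 = -0.1832894694; d2 = -0.4732032497
phi(d1) = 0.3922970098; exp(-qT) = 1.0000000000; exp(-rT) = 0.9704455335
Vega = S * exp(-qT) * phi(d1) * sqrt(T) = 0.9000 * 1.0000000000 * 0.3922970098 * 0.7071067812 = 0.249656


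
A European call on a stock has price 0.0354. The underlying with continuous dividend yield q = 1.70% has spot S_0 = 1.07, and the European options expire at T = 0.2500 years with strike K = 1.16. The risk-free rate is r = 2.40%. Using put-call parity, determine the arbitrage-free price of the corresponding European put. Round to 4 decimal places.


Put-call parity: C - P = S_0 * exp(-qT) - K * exp(-rT).
S_0 * exp(-qT) = 1.0700 * 0.99575902 = 1.06546215
K * exp(-rT) = 1.1600 * 0.99401796 = 1.15306084
P = C - S*exp(-qT) + K*exp(-rT)
P = 0.0354 - 1.06546215 + 1.15306084 = 0.1230

Answer: Put price = 0.1230


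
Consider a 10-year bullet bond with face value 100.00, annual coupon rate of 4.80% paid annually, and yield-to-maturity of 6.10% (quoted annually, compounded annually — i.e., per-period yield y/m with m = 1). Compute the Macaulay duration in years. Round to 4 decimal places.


Answer: Macaulay duration = 8.0625 years

Derivation:
Coupon per period c = face * coupon_rate / m = 4.800000
Periods per year m = 1; per-period yield y/m = 0.061000
Number of cashflows N = 10
Cashflows (t years, CF_t, discount factor 1/(1+y/m)^(m*t), PV):
  t = 1.0000: CF_t = 4.800000, DF = 0.942507, PV = 4.524034
  t = 2.0000: CF_t = 4.800000, DF = 0.888320, PV = 4.263934
  t = 3.0000: CF_t = 4.800000, DF = 0.837247, PV = 4.018788
  t = 4.0000: CF_t = 4.800000, DF = 0.789112, PV = 3.787736
  t = 5.0000: CF_t = 4.800000, DF = 0.743743, PV = 3.569968
  t = 6.0000: CF_t = 4.800000, DF = 0.700983, PV = 3.364720
  t = 7.0000: CF_t = 4.800000, DF = 0.660682, PV = 3.171272
  t = 8.0000: CF_t = 4.800000, DF = 0.622697, PV = 2.988947
  t = 9.0000: CF_t = 4.800000, DF = 0.586897, PV = 2.817103
  t = 10.0000: CF_t = 104.800000, DF = 0.553154, PV = 57.970553
Price P = sum_t PV_t = 90.477055
Macaulay numerator sum_t t * PV_t:
  t * PV_t at t = 1.0000: 4.524034
  t * PV_t at t = 2.0000: 8.527868
  t * PV_t at t = 3.0000: 12.056364
  t * PV_t at t = 4.0000: 15.150944
  t * PV_t at t = 5.0000: 17.849840
  t * PV_t at t = 6.0000: 20.188320
  t * PV_t at t = 7.0000: 22.198907
  t * PV_t at t = 8.0000: 23.911573
  t * PV_t at t = 9.0000: 25.353930
  t * PV_t at t = 10.0000: 579.705530
Macaulay duration D = (sum_t t * PV_t) / P = 729.467311 / 90.477055 = 8.062456


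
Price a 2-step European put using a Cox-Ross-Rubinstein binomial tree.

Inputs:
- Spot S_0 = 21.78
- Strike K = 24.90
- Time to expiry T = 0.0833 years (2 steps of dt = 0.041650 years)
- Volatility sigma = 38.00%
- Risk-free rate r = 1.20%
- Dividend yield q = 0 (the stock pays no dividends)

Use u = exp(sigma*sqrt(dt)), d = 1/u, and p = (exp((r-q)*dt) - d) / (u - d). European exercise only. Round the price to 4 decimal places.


Answer: Price = V(0,0) = 3.2201

Derivation:
dt = T/N = 0.041650
u = exp(sigma*sqrt(dt)) = 1.080638; d = 1/u = 0.925379
p = (exp((r-q)*dt) - d) / (u - d) = 0.483842
Discount per step: exp(-r*dt) = 0.999500
Stock lattice S(k, i) with i counting down-moves:
  k=0: S(0,0) = 21.7800
  k=1: S(1,0) = 23.5363; S(1,1) = 20.1548
  k=2: S(2,0) = 25.4342; S(2,1) = 21.7800; S(2,2) = 18.6508
Terminal payoffs V(N, i) = max(K - S_T, 0):
  V(2,0) = 0.000000; V(2,1) = 3.120000; V(2,2) = 6.249205
Backward induction: V(k, i) = exp(-r*dt) * [p * V(k+1, i) + (1-p) * V(k+1, i+1)].
  V(1,0) = exp(-r*dt) * [p*0.000000 + (1-p)*3.120000] = 1.609609
  V(1,1) = exp(-r*dt) * [p*3.120000 + (1-p)*6.249205] = 4.732799
  V(0,0) = exp(-r*dt) * [p*1.609609 + (1-p)*4.732799] = 3.220059


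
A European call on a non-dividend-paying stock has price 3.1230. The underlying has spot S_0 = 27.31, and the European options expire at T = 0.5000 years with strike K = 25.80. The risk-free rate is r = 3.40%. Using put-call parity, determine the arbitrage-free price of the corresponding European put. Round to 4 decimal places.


Put-call parity: C - P = S_0 * exp(-qT) - K * exp(-rT).
S_0 * exp(-qT) = 27.3100 * 1.00000000 = 27.31000000
K * exp(-rT) = 25.8000 * 0.98314368 = 25.36510706
P = C - S*exp(-qT) + K*exp(-rT)
P = 3.1230 - 27.31000000 + 25.36510706 = 1.1781

Answer: Put price = 1.1781


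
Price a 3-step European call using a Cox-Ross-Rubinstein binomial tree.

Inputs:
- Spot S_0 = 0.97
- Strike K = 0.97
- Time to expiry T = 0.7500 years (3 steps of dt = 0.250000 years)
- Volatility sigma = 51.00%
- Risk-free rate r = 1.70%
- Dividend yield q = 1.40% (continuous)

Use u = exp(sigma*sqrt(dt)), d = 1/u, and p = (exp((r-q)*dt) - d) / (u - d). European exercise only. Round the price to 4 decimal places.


dt = T/N = 0.250000
u = exp(sigma*sqrt(dt)) = 1.290462; d = 1/u = 0.774916
p = (exp((r-q)*dt) - d) / (u - d) = 0.438049
Discount per step: exp(-r*dt) = 0.995759
Stock lattice S(k, i) with i counting down-moves:
  k=0: S(0,0) = 0.9700
  k=1: S(1,0) = 1.2517; S(1,1) = 0.7517
  k=2: S(2,0) = 1.6153; S(2,1) = 0.9700; S(2,2) = 0.5825
  k=3: S(3,0) = 2.0845; S(3,1) = 1.2517; S(3,2) = 0.7517; S(3,3) = 0.4514
Terminal payoffs V(N, i) = max(S_T - K, 0):
  V(3,0) = 1.114525; V(3,1) = 0.281748; V(3,2) = 0.000000; V(3,3) = 0.000000
Backward induction: V(k, i) = exp(-r*dt) * [p * V(k+1, i) + (1-p) * V(k+1, i+1)].
  V(2,0) = exp(-r*dt) * [p*1.114525 + (1-p)*0.281748] = 0.643802
  V(2,1) = exp(-r*dt) * [p*0.281748 + (1-p)*0.000000] = 0.122896
  V(2,2) = exp(-r*dt) * [p*0.000000 + (1-p)*0.000000] = 0.000000
  V(1,0) = exp(-r*dt) * [p*0.643802 + (1-p)*0.122896] = 0.349589
  V(1,1) = exp(-r*dt) * [p*0.122896 + (1-p)*0.000000] = 0.053606
  V(0,0) = exp(-r*dt) * [p*0.349589 + (1-p)*0.053606] = 0.182484

Answer: Price = V(0,0) = 0.1825


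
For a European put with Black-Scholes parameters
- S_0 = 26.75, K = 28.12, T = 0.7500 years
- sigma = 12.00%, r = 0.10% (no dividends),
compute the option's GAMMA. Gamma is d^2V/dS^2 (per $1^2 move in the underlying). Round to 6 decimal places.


d1 = -0.4214329184; d2 = -0.5253559669
phi(d1) = 0.3650425395; exp(-qT) = 1.0000000000; exp(-rT) = 0.9992502812
Gamma = exp(-qT) * phi(d1) / (S * sigma * sqrt(T)) = 1.0000000000 * 0.3650425395 / (26.7500 * 0.1200 * 0.8660254038) = 0.131313

Answer: Gamma = 0.131313


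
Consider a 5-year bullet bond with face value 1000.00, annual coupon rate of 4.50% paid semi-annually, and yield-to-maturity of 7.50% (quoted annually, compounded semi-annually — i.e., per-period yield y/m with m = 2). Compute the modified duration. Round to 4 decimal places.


Coupon per period c = face * coupon_rate / m = 22.500000
Periods per year m = 2; per-period yield y/m = 0.037500
Number of cashflows N = 10
Cashflows (t years, CF_t, discount factor 1/(1+y/m)^(m*t), PV):
  t = 0.5000: CF_t = 22.500000, DF = 0.963855, PV = 21.686747
  t = 1.0000: CF_t = 22.500000, DF = 0.929017, PV = 20.902889
  t = 1.5000: CF_t = 22.500000, DF = 0.895438, PV = 20.147363
  t = 2.0000: CF_t = 22.500000, DF = 0.863073, PV = 19.419145
  t = 2.5000: CF_t = 22.500000, DF = 0.831878, PV = 18.717248
  t = 3.0000: CF_t = 22.500000, DF = 0.801810, PV = 18.040721
  t = 3.5000: CF_t = 22.500000, DF = 0.772829, PV = 17.388647
  t = 4.0000: CF_t = 22.500000, DF = 0.744895, PV = 16.760141
  t = 4.5000: CF_t = 22.500000, DF = 0.717971, PV = 16.154353
  t = 5.0000: CF_t = 1022.500000, DF = 0.692020, PV = 707.590939
Price P = sum_t PV_t = 876.808191
First compute Macaulay numerator sum_t t * PV_t:
  t * PV_t at t = 0.5000: 10.843373
  t * PV_t at t = 1.0000: 20.902889
  t * PV_t at t = 1.5000: 30.221044
  t * PV_t at t = 2.0000: 38.838289
  t * PV_t at t = 2.5000: 46.793120
  t * PV_t at t = 3.0000: 54.122162
  t * PV_t at t = 3.5000: 60.860263
  t * PV_t at t = 4.0000: 67.040565
  t * PV_t at t = 4.5000: 72.694589
  t * PV_t at t = 5.0000: 3537.954694
Macaulay duration D = 3940.270988 / 876.808191 = 4.493880
Modified duration = D / (1 + y/m) = 4.493880 / (1 + 0.037500) = 4.331451

Answer: Modified duration = 4.3315
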